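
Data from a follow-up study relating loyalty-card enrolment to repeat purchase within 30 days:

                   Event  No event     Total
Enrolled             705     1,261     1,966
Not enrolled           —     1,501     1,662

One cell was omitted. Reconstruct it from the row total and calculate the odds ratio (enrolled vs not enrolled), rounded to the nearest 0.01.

5.21

The missing cell is in the unexposed row: 1662 − 1501 = 161.
So a = 705, b = 1261, c = 161, d = 1501.
OR = (a·d)/(b·c) = (705 × 1501) / (1261 × 161) = 1058205 / 203021 = 5.21229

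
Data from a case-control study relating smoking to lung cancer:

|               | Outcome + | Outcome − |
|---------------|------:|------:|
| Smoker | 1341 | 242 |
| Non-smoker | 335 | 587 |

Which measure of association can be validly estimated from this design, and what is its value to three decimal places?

Cells: a = 1341, b = 242, c = 335, d = 587.
This is a case-control study: participants were sampled on outcome status, so risks in the source population cannot be estimated directly — relative risk is not valid here. The odds ratio is the appropriate measure.
OR = (a·d)/(b·c) = (1341 × 587) / (242 × 335) = 787167 / 81070 = 9.70972

9.710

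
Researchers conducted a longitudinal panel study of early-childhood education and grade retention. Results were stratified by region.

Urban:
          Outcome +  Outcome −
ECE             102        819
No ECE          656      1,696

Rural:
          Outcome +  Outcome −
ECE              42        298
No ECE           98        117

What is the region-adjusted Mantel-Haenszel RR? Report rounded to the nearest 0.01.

RR_MH = Σ(aᵢ·n₀ᵢ/nᵢ) / Σ(cᵢ·n₁ᵢ/nᵢ), with n₁ᵢ = aᵢ+bᵢ (exposed), n₀ᵢ = cᵢ+dᵢ (unexposed), nᵢ = n₁ᵢ+n₀ᵢ.
Stratum 1 (Urban): n₁ = 921, n₀ = 2352, n = 3273; a·n₀/n = 102·2352/3273 = 73.2979; c·n₁/n = 656·921/3273 = 184.5940
Stratum 2 (Rural): n₁ = 340, n₀ = 215, n = 555; a·n₀/n = 42·215/555 = 16.2703; c·n₁/n = 98·340/555 = 60.0360
RR_MH = (73.2979 + 16.2703) / (184.5940 + 60.0360) = 89.5682 / 244.6300 = 0.36614

0.37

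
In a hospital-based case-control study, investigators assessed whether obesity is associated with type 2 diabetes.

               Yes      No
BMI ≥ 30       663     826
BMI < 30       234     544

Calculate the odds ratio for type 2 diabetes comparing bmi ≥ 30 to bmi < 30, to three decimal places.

Cells: a = 663, b = 826, c = 234, d = 544.
OR = (a·d)/(b·c) = (663 × 544) / (826 × 234) = 360672 / 193284 = 1.86602
The odds of type 2 diabetes are about 1.87 times as high in the bmi ≥ 30 group.

1.866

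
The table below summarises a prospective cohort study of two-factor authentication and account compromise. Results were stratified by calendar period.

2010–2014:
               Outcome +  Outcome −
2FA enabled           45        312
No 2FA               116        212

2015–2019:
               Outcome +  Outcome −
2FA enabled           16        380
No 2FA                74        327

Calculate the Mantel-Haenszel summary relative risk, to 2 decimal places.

0.30

RR_MH = Σ(aᵢ·n₀ᵢ/nᵢ) / Σ(cᵢ·n₁ᵢ/nᵢ), with n₁ᵢ = aᵢ+bᵢ (exposed), n₀ᵢ = cᵢ+dᵢ (unexposed), nᵢ = n₁ᵢ+n₀ᵢ.
Stratum 1 (2010–2014): n₁ = 357, n₀ = 328, n = 685; a·n₀/n = 45·328/685 = 21.5474; c·n₁/n = 116·357/685 = 60.4555
Stratum 2 (2015–2019): n₁ = 396, n₀ = 401, n = 797; a·n₀/n = 16·401/797 = 8.0502; c·n₁/n = 74·396/797 = 36.7679
RR_MH = (21.5474 + 8.0502) / (60.4555 + 36.7679) = 29.5976 / 97.2234 = 0.30443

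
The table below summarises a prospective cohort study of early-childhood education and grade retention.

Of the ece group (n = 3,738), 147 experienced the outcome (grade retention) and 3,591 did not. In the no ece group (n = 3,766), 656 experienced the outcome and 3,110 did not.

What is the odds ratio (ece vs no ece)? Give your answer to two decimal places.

0.19

From the description: a = 147, b = 3591, c = 656, d = 3110.
OR = (a·d)/(b·c) = (147 × 3110) / (3591 × 656) = 457170 / 2355696 = 0.19407
Exposure is associated with lower odds of grade retention (OR = 0.19 < 1).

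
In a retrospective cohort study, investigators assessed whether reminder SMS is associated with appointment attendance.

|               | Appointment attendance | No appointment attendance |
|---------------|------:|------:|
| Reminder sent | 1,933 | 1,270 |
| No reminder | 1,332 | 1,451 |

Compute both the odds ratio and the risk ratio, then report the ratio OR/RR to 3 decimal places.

Cells: a = 1933, b = 1270, c = 1332, d = 1451.
OR = (1933·1451)/(1270·1332) = 2804783/1691640 = 1.65803
Risk in exposed = 1933/3203 = 0.60350; risk in unexposed = 1332/2783 = 0.47862; RR = 1.26091
OR/RR = 1.65803 / 1.26091 = 1.31494
The outcome is not rare, so the OR lies further from 1 than the RR.

1.315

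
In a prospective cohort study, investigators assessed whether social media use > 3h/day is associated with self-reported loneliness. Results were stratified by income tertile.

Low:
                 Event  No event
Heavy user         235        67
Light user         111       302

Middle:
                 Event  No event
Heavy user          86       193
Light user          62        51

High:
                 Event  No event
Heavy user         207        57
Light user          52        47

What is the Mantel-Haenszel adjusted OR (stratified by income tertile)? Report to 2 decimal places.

2.80

OR_MH = Σ(aᵢdᵢ/nᵢ) / Σ(bᵢcᵢ/nᵢ), where nᵢ is the stratum total.
Stratum 1 (Low): n = 715; a·d/n = 235·302/715 = 99.2587; b·c/n = 67·111/715 = 10.4014
Stratum 2 (Middle): n = 392; a·d/n = 86·51/392 = 11.1888; b·c/n = 193·62/392 = 30.5255
Stratum 3 (High): n = 363; a·d/n = 207·47/363 = 26.8017; b·c/n = 57·52/363 = 8.1653
OR_MH = (99.2587 + 11.1888 + 26.8017) / (10.4014 + 30.5255 + 8.1653) = 137.2492 / 49.0922 = 2.79574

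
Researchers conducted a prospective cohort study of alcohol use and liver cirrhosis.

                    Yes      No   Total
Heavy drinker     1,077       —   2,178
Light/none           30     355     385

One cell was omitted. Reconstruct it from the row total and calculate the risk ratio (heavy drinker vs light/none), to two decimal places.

6.35

The missing cell is in the exposed row: 2178 − 1077 = 1101.
So a = 1077, b = 1101, c = 30, d = 355.
RR = [a/(a+b)] / [c/(c+d)] = (1077/2178) / (30/385) = 0.49449/0.07792 = 6.34596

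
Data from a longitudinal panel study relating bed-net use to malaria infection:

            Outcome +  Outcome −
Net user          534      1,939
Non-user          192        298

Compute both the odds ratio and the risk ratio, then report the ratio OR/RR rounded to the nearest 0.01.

0.78

Cells: a = 534, b = 1939, c = 192, d = 298.
OR = (534·298)/(1939·192) = 159132/372288 = 0.42744
Risk in exposed = 534/2473 = 0.21593; risk in unexposed = 192/490 = 0.39184; RR = 0.55108
OR/RR = 0.42744 / 0.55108 = 0.77565
The outcome is not rare, so the OR lies further from 1 than the RR.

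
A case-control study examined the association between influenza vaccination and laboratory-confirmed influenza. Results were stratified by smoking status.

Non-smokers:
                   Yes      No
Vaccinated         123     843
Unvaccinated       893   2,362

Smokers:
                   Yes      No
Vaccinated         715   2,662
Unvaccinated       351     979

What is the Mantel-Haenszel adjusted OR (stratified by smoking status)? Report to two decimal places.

OR_MH = Σ(aᵢdᵢ/nᵢ) / Σ(bᵢcᵢ/nᵢ), where nᵢ is the stratum total.
Stratum 1 (Non-smokers): n = 4221; a·d/n = 123·2362/4221 = 68.8287; b·c/n = 843·893/4221 = 178.3461
Stratum 2 (Smokers): n = 4707; a·d/n = 715·979/4707 = 148.7115; b·c/n = 2662·351/4707 = 198.5048
OR_MH = (68.8287 + 148.7115) / (178.3461 + 198.5048) = 217.5402 / 376.8509 = 0.57726

0.58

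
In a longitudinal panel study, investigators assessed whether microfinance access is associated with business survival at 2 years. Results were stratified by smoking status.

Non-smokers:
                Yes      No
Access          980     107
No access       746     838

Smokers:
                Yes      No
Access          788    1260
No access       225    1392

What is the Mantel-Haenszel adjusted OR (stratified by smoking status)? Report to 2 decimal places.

5.66

OR_MH = Σ(aᵢdᵢ/nᵢ) / Σ(bᵢcᵢ/nᵢ), where nᵢ is the stratum total.
Stratum 1 (Non-smokers): n = 2671; a·d/n = 980·838/2671 = 307.4654; b·c/n = 107·746/2671 = 29.8847
Stratum 2 (Smokers): n = 3665; a·d/n = 788·1392/3665 = 299.2895; b·c/n = 1260·225/3665 = 77.3533
OR_MH = (307.4654 + 299.2895) / (29.8847 + 77.3533) = 606.7549 / 107.2380 = 5.65802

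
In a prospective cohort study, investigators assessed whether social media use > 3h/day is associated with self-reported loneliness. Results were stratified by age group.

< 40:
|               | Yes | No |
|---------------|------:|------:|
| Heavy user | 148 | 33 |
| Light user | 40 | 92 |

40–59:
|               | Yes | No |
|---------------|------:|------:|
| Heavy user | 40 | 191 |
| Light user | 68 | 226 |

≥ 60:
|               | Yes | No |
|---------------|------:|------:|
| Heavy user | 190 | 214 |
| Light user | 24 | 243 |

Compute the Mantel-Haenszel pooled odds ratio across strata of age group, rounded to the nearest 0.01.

OR_MH = Σ(aᵢdᵢ/nᵢ) / Σ(bᵢcᵢ/nᵢ), where nᵢ is the stratum total.
Stratum 1 (< 40): n = 313; a·d/n = 148·92/313 = 43.5016; b·c/n = 33·40/313 = 4.2173
Stratum 2 (40–59): n = 525; a·d/n = 40·226/525 = 17.2190; b·c/n = 191·68/525 = 24.7390
Stratum 3 (≥ 60): n = 671; a·d/n = 190·243/671 = 68.8077; b·c/n = 214·24/671 = 7.6542
OR_MH = (43.5016 + 17.2190 + 68.8077) / (4.2173 + 24.7390 + 7.6542) = 129.5284 / 36.6105 = 3.53801

3.54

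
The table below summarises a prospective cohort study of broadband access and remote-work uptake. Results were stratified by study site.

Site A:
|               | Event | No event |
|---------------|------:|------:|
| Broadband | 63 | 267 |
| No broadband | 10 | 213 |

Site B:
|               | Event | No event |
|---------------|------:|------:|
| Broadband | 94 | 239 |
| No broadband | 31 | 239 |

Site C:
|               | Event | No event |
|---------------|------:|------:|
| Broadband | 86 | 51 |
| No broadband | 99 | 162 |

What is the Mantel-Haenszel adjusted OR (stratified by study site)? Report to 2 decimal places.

3.24

OR_MH = Σ(aᵢdᵢ/nᵢ) / Σ(bᵢcᵢ/nᵢ), where nᵢ is the stratum total.
Stratum 1 (Site A): n = 553; a·d/n = 63·213/553 = 24.2658; b·c/n = 267·10/553 = 4.8282
Stratum 2 (Site B): n = 603; a·d/n = 94·239/603 = 37.2570; b·c/n = 239·31/603 = 12.2869
Stratum 3 (Site C): n = 398; a·d/n = 86·162/398 = 35.0050; b·c/n = 51·99/398 = 12.6859
OR_MH = (24.2658 + 37.2570 + 35.0050) / (4.8282 + 12.2869 + 12.6859) = 96.5279 / 29.8010 = 3.23908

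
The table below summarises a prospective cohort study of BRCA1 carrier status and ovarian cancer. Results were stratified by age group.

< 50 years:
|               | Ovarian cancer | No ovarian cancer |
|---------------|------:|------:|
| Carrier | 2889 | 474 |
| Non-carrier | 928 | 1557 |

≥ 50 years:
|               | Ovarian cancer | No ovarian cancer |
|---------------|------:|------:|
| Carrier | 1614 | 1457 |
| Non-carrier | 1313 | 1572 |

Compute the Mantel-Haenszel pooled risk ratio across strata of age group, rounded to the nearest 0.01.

1.66

RR_MH = Σ(aᵢ·n₀ᵢ/nᵢ) / Σ(cᵢ·n₁ᵢ/nᵢ), with n₁ᵢ = aᵢ+bᵢ (exposed), n₀ᵢ = cᵢ+dᵢ (unexposed), nᵢ = n₁ᵢ+n₀ᵢ.
Stratum 1 (< 50 years): n₁ = 3363, n₀ = 2485, n = 5848; a·n₀/n = 2889·2485/5848 = 1227.6274; c·n₁/n = 928·3363/5848 = 533.6635
Stratum 2 (≥ 50 years): n₁ = 3071, n₀ = 2885, n = 5956; a·n₀/n = 1614·2885/5956 = 781.7982; c·n₁/n = 1313·3071/5956 = 677.0018
RR_MH = (1227.6274 + 781.7982) / (533.6635 + 677.0018) = 2009.4256 / 1210.6653 = 1.65977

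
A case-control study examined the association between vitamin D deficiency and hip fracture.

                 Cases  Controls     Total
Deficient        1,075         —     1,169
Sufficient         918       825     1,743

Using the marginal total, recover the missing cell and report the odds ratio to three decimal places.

The missing cell is in the exposed row: 1169 − 1075 = 94.
So a = 1075, b = 94, c = 918, d = 825.
OR = (a·d)/(b·c) = (1075 × 825) / (94 × 918) = 886875 / 86292 = 10.27760

10.278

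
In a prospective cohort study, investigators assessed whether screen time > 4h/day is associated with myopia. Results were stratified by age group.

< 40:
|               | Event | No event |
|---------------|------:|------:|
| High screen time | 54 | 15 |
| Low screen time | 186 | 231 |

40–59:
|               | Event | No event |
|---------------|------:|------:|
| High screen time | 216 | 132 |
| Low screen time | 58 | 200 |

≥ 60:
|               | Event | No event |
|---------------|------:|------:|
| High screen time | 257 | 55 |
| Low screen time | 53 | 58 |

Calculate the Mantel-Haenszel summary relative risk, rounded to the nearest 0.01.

2.08

RR_MH = Σ(aᵢ·n₀ᵢ/nᵢ) / Σ(cᵢ·n₁ᵢ/nᵢ), with n₁ᵢ = aᵢ+bᵢ (exposed), n₀ᵢ = cᵢ+dᵢ (unexposed), nᵢ = n₁ᵢ+n₀ᵢ.
Stratum 1 (< 40): n₁ = 69, n₀ = 417, n = 486; a·n₀/n = 54·417/486 = 46.3333; c·n₁/n = 186·69/486 = 26.4074
Stratum 2 (40–59): n₁ = 348, n₀ = 258, n = 606; a·n₀/n = 216·258/606 = 91.9604; c·n₁/n = 58·348/606 = 33.3069
Stratum 3 (≥ 60): n₁ = 312, n₀ = 111, n = 423; a·n₀/n = 257·111/423 = 67.4397; c·n₁/n = 53·312/423 = 39.0922
RR_MH = (46.3333 + 91.9604 + 67.4397) / (26.4074 + 33.3069 + 39.0922) = 205.7334 / 98.8065 = 2.08218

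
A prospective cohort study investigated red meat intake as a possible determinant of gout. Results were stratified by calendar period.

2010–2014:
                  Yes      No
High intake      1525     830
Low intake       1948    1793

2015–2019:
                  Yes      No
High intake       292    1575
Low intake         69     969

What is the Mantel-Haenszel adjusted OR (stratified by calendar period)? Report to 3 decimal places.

OR_MH = Σ(aᵢdᵢ/nᵢ) / Σ(bᵢcᵢ/nᵢ), where nᵢ is the stratum total.
Stratum 1 (2010–2014): n = 6096; a·d/n = 1525·1793/6096 = 448.5441; b·c/n = 830·1948/6096 = 265.2297
Stratum 2 (2015–2019): n = 2905; a·d/n = 292·969/2905 = 97.4003; b·c/n = 1575·69/2905 = 37.4096
OR_MH = (448.5441 + 97.4003) / (265.2297 + 37.4096) = 545.9445 / 302.6393 = 1.80394

1.804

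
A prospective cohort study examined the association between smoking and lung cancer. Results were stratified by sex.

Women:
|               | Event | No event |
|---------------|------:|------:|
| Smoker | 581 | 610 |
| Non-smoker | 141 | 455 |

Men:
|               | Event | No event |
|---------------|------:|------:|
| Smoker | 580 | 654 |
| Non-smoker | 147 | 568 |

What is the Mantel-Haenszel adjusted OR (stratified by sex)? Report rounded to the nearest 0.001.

3.252

OR_MH = Σ(aᵢdᵢ/nᵢ) / Σ(bᵢcᵢ/nᵢ), where nᵢ is the stratum total.
Stratum 1 (Women): n = 1787; a·d/n = 581·455/1787 = 147.9323; b·c/n = 610·141/1787 = 48.1309
Stratum 2 (Men): n = 1949; a·d/n = 580·568/1949 = 169.0303; b·c/n = 654·147/1949 = 49.3268
OR_MH = (147.9323 + 169.0303) / (48.1309 + 49.3268) = 316.9626 / 97.4578 = 3.25231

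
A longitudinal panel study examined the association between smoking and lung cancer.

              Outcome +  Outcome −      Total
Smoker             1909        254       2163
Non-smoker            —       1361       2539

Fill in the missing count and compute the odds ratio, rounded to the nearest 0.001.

The missing cell is in the unexposed row: 2539 − 1361 = 1178.
So a = 1909, b = 254, c = 1178, d = 1361.
OR = (a·d)/(b·c) = (1909 × 1361) / (254 × 1178) = 2598149 / 299212 = 8.68330

8.683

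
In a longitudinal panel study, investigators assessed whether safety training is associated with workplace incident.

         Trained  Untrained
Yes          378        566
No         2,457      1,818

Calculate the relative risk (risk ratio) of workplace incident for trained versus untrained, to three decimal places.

0.562

Reading the table with exposure as columns: a = 378 (Trained, case), b = 2457 (Trained, non-case), c = 566 (Untrained, case), d = 1818.
Risk in exposed = 378/2835 = 0.13333; risk in unexposed = 566/2384 = 0.23742.
RR = 0.13333 / 0.23742 = 0.56160
The risk is 44% lower among the exposed than among the unexposed.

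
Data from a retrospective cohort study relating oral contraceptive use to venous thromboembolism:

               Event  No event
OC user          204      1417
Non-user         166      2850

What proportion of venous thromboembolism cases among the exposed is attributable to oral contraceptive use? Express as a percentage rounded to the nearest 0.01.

Cells: a = 204, b = 1417, c = 166, d = 2850.
Risk in exposed = 204/1621 = 0.12585; risk in unexposed = 166/3016 = 0.05504.
RR = 0.12585/0.05504 = 2.28650
AR% = (RR − 1)/RR × 100 = (2.28650 − 1)/2.28650 × 100 = 56.2650%

56.26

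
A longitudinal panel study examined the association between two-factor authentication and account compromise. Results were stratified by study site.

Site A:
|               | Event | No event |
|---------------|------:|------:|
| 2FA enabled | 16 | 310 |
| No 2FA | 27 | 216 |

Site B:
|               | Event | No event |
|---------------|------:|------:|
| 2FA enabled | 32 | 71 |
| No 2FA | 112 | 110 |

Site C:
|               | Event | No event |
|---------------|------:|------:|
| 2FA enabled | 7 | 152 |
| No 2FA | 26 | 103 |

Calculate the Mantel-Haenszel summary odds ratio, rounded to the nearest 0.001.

0.367

OR_MH = Σ(aᵢdᵢ/nᵢ) / Σ(bᵢcᵢ/nᵢ), where nᵢ is the stratum total.
Stratum 1 (Site A): n = 569; a·d/n = 16·216/569 = 6.0738; b·c/n = 310·27/569 = 14.7100
Stratum 2 (Site B): n = 325; a·d/n = 32·110/325 = 10.8308; b·c/n = 71·112/325 = 24.4677
Stratum 3 (Site C): n = 288; a·d/n = 7·103/288 = 2.5035; b·c/n = 152·26/288 = 13.7222
OR_MH = (6.0738 + 10.8308 + 2.5035) / (14.7100 + 24.4677 + 13.7222) = 19.4081 / 52.8999 = 0.36688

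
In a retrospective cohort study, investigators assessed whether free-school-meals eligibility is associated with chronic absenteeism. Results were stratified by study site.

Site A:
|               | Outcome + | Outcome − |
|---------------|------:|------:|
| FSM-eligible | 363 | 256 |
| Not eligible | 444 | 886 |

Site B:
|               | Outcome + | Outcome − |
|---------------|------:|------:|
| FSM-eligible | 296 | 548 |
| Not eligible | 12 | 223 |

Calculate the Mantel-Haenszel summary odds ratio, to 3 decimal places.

3.512

OR_MH = Σ(aᵢdᵢ/nᵢ) / Σ(bᵢcᵢ/nᵢ), where nᵢ is the stratum total.
Stratum 1 (Site A): n = 1949; a·d/n = 363·886/1949 = 165.0169; b·c/n = 256·444/1949 = 58.3191
Stratum 2 (Site B): n = 1079; a·d/n = 296·223/1079 = 61.1752; b·c/n = 548·12/1079 = 6.0945
OR_MH = (165.0169 + 61.1752) / (58.3191 + 6.0945) = 226.1921 / 64.4137 = 3.51155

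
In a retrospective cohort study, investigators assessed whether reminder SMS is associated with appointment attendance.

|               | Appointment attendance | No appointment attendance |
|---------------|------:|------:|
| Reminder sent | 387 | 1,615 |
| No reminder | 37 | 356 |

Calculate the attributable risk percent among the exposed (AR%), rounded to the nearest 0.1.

Cells: a = 387, b = 1615, c = 37, d = 356.
Risk in exposed = 387/2002 = 0.19331; risk in unexposed = 37/393 = 0.09415.
RR = 0.19331/0.09415 = 2.05323
AR% = (RR − 1)/RR × 100 = (2.05323 − 1)/2.05323 × 100 = 51.2963%

51.3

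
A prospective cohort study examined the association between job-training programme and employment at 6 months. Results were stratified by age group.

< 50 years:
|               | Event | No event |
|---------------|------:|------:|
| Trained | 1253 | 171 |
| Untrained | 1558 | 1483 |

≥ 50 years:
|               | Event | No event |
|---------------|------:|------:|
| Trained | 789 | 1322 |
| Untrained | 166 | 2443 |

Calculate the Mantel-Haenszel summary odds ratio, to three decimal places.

7.767

OR_MH = Σ(aᵢdᵢ/nᵢ) / Σ(bᵢcᵢ/nᵢ), where nᵢ is the stratum total.
Stratum 1 (< 50 years): n = 4465; a·d/n = 1253·1483/4465 = 416.1700; b·c/n = 171·1558/4465 = 59.6681
Stratum 2 (≥ 50 years): n = 4720; a·d/n = 789·2443/4720 = 408.3744; b·c/n = 1322·166/4720 = 46.4941
OR_MH = (416.1700 + 408.3744) / (59.6681 + 46.4941) = 824.5444 / 106.1622 = 7.76684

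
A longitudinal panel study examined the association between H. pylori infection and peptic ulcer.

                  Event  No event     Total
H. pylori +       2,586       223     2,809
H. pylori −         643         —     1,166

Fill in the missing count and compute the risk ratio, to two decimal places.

The missing cell is in the unexposed row: 1166 − 643 = 523.
So a = 2586, b = 223, c = 643, d = 523.
RR = [a/(a+b)] / [c/(c+d)] = (2586/2809) / (643/1166) = 0.92061/0.55146 = 1.66942

1.67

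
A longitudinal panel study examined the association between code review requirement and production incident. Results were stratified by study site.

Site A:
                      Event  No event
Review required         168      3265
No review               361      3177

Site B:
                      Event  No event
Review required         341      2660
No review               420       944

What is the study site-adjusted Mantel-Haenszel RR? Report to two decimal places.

RR_MH = Σ(aᵢ·n₀ᵢ/nᵢ) / Σ(cᵢ·n₁ᵢ/nᵢ), with n₁ᵢ = aᵢ+bᵢ (exposed), n₀ᵢ = cᵢ+dᵢ (unexposed), nᵢ = n₁ᵢ+n₀ᵢ.
Stratum 1 (Site A): n₁ = 3433, n₀ = 3538, n = 6971; a·n₀/n = 168·3538/6971 = 85.2652; c·n₁/n = 361·3433/6971 = 177.7812
Stratum 2 (Site B): n₁ = 3001, n₀ = 1364, n = 4365; a·n₀/n = 341·1364/4365 = 106.5576; c·n₁/n = 420·3001/4365 = 288.7560
RR_MH = (85.2652 + 106.5576) / (177.7812 + 288.7560) = 191.8229 / 466.5373 = 0.41116

0.41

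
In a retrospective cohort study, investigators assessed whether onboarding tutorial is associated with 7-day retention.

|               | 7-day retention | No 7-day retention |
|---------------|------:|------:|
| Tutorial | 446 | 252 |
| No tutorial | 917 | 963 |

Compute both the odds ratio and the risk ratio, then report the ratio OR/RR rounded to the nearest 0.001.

1.419

Cells: a = 446, b = 252, c = 917, d = 963.
OR = (446·963)/(252·917) = 429498/231084 = 1.85862
Risk in exposed = 446/698 = 0.63897; risk in unexposed = 917/1880 = 0.48777; RR = 1.30999
OR/RR = 1.85862 / 1.30999 = 1.41881
The outcome is not rare, so the OR lies further from 1 than the RR.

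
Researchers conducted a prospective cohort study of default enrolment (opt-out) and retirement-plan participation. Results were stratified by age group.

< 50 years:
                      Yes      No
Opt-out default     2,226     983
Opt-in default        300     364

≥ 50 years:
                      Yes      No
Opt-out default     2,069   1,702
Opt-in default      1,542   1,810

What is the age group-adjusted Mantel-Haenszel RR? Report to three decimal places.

1.273

RR_MH = Σ(aᵢ·n₀ᵢ/nᵢ) / Σ(cᵢ·n₁ᵢ/nᵢ), with n₁ᵢ = aᵢ+bᵢ (exposed), n₀ᵢ = cᵢ+dᵢ (unexposed), nᵢ = n₁ᵢ+n₀ᵢ.
Stratum 1 (< 50 years): n₁ = 3209, n₀ = 664, n = 3873; a·n₀/n = 2226·664/3873 = 381.6328; c·n₁/n = 300·3209/3873 = 248.5670
Stratum 2 (≥ 50 years): n₁ = 3771, n₀ = 3352, n = 7123; a·n₀/n = 2069·3352/7123 = 973.6471; c·n₁/n = 1542·3771/7123 = 816.3529
RR_MH = (381.6328 + 973.6471) / (248.5670 + 816.3529) = 1355.2799 / 1064.9199 = 1.27266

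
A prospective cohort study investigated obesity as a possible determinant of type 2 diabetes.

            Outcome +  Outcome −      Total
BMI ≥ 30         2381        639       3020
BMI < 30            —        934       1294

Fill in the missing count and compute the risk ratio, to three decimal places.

The missing cell is in the unexposed row: 1294 − 934 = 360.
So a = 2381, b = 639, c = 360, d = 934.
RR = [a/(a+b)] / [c/(c+d)] = (2381/3020) / (360/1294) = 0.78841/0.27821 = 2.83390

2.834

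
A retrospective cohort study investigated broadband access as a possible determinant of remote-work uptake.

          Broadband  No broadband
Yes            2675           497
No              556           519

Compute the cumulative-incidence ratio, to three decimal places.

1.692

Reading the table with exposure as columns: a = 2675 (Broadband, case), b = 556 (Broadband, non-case), c = 497 (No broadband, case), d = 519.
Risk in exposed = 2675/3231 = 0.82792; risk in unexposed = 497/1016 = 0.48917.
RR = 0.82792 / 0.48917 = 1.69248
The risk among the exposed is 1.69 times that among the unexposed.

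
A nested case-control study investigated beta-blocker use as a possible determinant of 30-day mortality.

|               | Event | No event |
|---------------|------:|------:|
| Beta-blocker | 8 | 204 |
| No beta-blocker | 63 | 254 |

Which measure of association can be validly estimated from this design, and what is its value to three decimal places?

0.158

Cells: a = 8, b = 204, c = 63, d = 254.
This is a nested case-control study: participants were sampled on outcome status, so risks in the source population cannot be estimated directly — relative risk is not valid here. The odds ratio is the appropriate measure.
OR = (a·d)/(b·c) = (8 × 254) / (204 × 63) = 2032 / 12852 = 0.15811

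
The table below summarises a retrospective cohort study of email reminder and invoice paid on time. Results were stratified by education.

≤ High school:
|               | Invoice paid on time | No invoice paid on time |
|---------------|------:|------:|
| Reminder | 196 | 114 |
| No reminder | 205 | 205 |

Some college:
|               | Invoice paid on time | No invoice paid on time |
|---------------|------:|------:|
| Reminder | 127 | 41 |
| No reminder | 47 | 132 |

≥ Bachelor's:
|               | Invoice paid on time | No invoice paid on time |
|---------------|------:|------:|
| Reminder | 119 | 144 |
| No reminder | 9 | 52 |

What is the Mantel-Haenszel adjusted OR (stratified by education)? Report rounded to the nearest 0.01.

OR_MH = Σ(aᵢdᵢ/nᵢ) / Σ(bᵢcᵢ/nᵢ), where nᵢ is the stratum total.
Stratum 1 (≤ High school): n = 720; a·d/n = 196·205/720 = 55.8056; b·c/n = 114·205/720 = 32.4583
Stratum 2 (Some college): n = 347; a·d/n = 127·132/347 = 48.3112; b·c/n = 41·47/347 = 5.5533
Stratum 3 (≥ Bachelor's): n = 324; a·d/n = 119·52/324 = 19.0988; b·c/n = 144·9/324 = 4.0000
OR_MH = (55.8056 + 48.3112 + 19.0988) / (32.4583 + 5.5533 + 4.0000) = 123.2156 / 42.0116 = 2.93289

2.93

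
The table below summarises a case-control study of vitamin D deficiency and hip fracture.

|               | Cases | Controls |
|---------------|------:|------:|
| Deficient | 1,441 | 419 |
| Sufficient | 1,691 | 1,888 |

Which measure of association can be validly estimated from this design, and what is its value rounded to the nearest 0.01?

Cells: a = 1441, b = 419, c = 1691, d = 1888.
This is a case-control study: participants were sampled on outcome status, so risks in the source population cannot be estimated directly — relative risk is not valid here. The odds ratio is the appropriate measure.
OR = (a·d)/(b·c) = (1441 × 1888) / (419 × 1691) = 2720608 / 708529 = 3.83980

3.84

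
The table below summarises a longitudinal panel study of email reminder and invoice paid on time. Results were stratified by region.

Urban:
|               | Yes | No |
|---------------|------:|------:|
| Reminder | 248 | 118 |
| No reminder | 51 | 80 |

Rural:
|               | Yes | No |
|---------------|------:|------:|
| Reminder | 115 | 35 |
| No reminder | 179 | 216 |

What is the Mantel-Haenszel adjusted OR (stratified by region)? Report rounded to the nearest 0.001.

3.622

OR_MH = Σ(aᵢdᵢ/nᵢ) / Σ(bᵢcᵢ/nᵢ), where nᵢ is the stratum total.
Stratum 1 (Urban): n = 497; a·d/n = 248·80/497 = 39.9195; b·c/n = 118·51/497 = 12.1087
Stratum 2 (Rural): n = 545; a·d/n = 115·216/545 = 45.5780; b·c/n = 35·179/545 = 11.4954
OR_MH = (39.9195 + 45.5780) / (12.1087 + 11.4954) = 85.4975 / 23.6041 = 3.62215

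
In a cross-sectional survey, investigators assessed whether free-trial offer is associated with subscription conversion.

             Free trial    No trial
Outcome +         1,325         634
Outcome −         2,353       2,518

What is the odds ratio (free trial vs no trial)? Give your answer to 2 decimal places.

2.24

Reading the table with exposure as columns: a = 1325 (Free trial, case), b = 2353 (Free trial, non-case), c = 634 (No trial, case), d = 2518.
OR = (a·d)/(b·c) = (1325 × 2518) / (2353 × 634) = 3336350 / 1491802 = 2.23646
The odds of subscription conversion are about 2.24 times as high in the free trial group.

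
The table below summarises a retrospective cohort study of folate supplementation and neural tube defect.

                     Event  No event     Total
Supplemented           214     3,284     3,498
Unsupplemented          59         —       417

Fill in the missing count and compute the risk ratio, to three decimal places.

0.432

The missing cell is in the unexposed row: 417 − 59 = 358.
So a = 214, b = 3284, c = 59, d = 358.
RR = [a/(a+b)] / [c/(c+d)] = (214/3498) / (59/417) = 0.06118/0.14149 = 0.43239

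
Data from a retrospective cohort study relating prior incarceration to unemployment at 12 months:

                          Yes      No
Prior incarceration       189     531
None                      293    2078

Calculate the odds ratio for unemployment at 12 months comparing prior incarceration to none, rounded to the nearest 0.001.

Cells: a = 189, b = 531, c = 293, d = 2078.
OR = (a·d)/(b·c) = (189 × 2078) / (531 × 293) = 392742 / 155583 = 2.52432
The odds of unemployment at 12 months are about 2.52 times as high in the prior incarceration group.

2.524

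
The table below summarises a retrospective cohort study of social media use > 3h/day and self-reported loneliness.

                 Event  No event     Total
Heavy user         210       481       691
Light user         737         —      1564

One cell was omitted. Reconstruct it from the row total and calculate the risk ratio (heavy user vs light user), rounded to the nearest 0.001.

The missing cell is in the unexposed row: 1564 − 737 = 827.
So a = 210, b = 481, c = 737, d = 827.
RR = [a/(a+b)] / [c/(c+d)] = (210/691) / (737/1564) = 0.30391/0.47123 = 0.64493

0.645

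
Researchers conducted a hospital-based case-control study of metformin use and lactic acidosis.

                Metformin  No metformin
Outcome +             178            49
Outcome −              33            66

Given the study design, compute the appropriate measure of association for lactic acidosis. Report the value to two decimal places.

7.27

Reading the table with exposure as columns: a = 178 (Metformin, case), b = 33 (Metformin, non-case), c = 49 (No metformin, case), d = 66.
This is a hospital-based case-control study: participants were sampled on outcome status, so risks in the source population cannot be estimated directly — relative risk is not valid here. The odds ratio is the appropriate measure.
OR = (a·d)/(b·c) = (178 × 66) / (33 × 49) = 11748 / 1617 = 7.26531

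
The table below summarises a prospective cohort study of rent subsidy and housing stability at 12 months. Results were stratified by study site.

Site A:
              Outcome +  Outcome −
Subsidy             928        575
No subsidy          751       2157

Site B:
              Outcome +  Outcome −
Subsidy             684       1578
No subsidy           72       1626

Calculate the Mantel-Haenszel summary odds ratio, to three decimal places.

5.803

OR_MH = Σ(aᵢdᵢ/nᵢ) / Σ(bᵢcᵢ/nᵢ), where nᵢ is the stratum total.
Stratum 1 (Site A): n = 4411; a·d/n = 928·2157/4411 = 453.7964; b·c/n = 575·751/4411 = 97.8973
Stratum 2 (Site B): n = 3960; a·d/n = 684·1626/3960 = 280.8545; b·c/n = 1578·72/3960 = 28.6909
OR_MH = (453.7964 + 280.8545) / (97.8973 + 28.6909) = 734.6510 / 126.5882 = 5.80347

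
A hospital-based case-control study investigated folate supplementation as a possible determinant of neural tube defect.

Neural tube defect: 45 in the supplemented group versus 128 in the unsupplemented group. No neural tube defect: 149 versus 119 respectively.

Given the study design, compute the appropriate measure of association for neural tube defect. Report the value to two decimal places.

0.28

From the description: a = 45, b = 149, c = 128, d = 119.
This is a hospital-based case-control study: participants were sampled on outcome status, so risks in the source population cannot be estimated directly — relative risk is not valid here. The odds ratio is the appropriate measure.
OR = (a·d)/(b·c) = (45 × 119) / (149 × 128) = 5355 / 19072 = 0.28078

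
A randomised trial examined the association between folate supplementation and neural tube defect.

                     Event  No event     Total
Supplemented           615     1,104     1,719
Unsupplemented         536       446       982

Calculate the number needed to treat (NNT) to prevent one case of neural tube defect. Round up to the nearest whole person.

Risk in treated group = 615/1719 = 0.35777; risk in control = 536/982 = 0.54582.
Absolute risk reduction = 0.54582 − 0.35777 = 0.18806
NNT = 1 / ARR = 1 / 0.18806 = 5.317 → round up → 6

6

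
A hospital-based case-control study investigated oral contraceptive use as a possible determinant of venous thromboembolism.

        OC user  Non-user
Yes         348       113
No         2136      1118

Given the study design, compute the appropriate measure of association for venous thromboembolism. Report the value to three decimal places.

1.612

Reading the table with exposure as columns: a = 348 (OC user, case), b = 2136 (OC user, non-case), c = 113 (Non-user, case), d = 1118.
This is a hospital-based case-control study: participants were sampled on outcome status, so risks in the source population cannot be estimated directly — relative risk is not valid here. The odds ratio is the appropriate measure.
OR = (a·d)/(b·c) = (348 × 1118) / (2136 × 113) = 389064 / 241368 = 1.61191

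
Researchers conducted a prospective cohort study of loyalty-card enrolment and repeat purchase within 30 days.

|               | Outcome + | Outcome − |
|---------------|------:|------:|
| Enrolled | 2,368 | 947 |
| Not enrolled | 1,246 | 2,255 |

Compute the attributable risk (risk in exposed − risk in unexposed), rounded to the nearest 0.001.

Cells: a = 2368, b = 947, c = 1246, d = 2255.
Risk in exposed = 2368/3315 = 0.714329; risk in unexposed = 1246/3501 = 0.355898.
Risk difference = 0.714329 − 0.355898 = 0.358430

0.358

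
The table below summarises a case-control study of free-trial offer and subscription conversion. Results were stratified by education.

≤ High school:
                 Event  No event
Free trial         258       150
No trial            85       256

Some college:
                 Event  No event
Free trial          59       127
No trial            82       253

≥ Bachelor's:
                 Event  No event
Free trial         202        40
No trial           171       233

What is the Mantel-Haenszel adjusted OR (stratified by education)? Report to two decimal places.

OR_MH = Σ(aᵢdᵢ/nᵢ) / Σ(bᵢcᵢ/nᵢ), where nᵢ is the stratum total.
Stratum 1 (≤ High school): n = 749; a·d/n = 258·256/749 = 88.1816; b·c/n = 150·85/749 = 17.0227
Stratum 2 (Some college): n = 521; a·d/n = 59·253/521 = 28.6507; b·c/n = 127·82/521 = 19.9885
Stratum 3 (≥ Bachelor's): n = 646; a·d/n = 202·233/646 = 72.8576; b·c/n = 40·171/646 = 10.5882
OR_MH = (88.1816 + 28.6507 + 72.8576) / (17.0227 + 19.9885 + 10.5882) = 189.6898 / 47.5994 = 3.98513

3.99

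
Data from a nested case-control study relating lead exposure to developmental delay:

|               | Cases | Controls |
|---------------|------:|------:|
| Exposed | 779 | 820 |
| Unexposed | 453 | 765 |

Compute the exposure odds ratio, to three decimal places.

1.604

Cells: a = 779, b = 820, c = 453, d = 765.
OR = (a·d)/(b·c) = (779 × 765) / (820 × 453) = 595935 / 371460 = 1.60430
The odds of developmental delay are about 1.60 times as high in the exposed group.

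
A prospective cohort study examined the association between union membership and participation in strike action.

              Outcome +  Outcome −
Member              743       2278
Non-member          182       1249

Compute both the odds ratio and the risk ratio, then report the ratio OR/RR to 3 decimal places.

1.157

Cells: a = 743, b = 2278, c = 182, d = 1249.
OR = (743·1249)/(2278·182) = 928007/414596 = 2.23834
Risk in exposed = 743/3021 = 0.24595; risk in unexposed = 182/1431 = 0.12718; RR = 1.93378
OR/RR = 2.23834 / 1.93378 = 1.15750
The outcome is not rare, so the OR lies further from 1 than the RR.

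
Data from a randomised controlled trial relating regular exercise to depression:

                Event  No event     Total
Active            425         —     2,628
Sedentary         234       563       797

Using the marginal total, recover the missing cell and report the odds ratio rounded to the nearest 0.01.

0.46

The missing cell is in the exposed row: 2628 − 425 = 2203.
So a = 425, b = 2203, c = 234, d = 563.
OR = (a·d)/(b·c) = (425 × 563) / (2203 × 234) = 239275 / 515502 = 0.46416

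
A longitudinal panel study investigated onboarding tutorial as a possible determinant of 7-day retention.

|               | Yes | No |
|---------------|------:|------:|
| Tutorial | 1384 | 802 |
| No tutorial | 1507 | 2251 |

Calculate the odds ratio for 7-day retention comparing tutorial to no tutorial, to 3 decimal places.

2.578

Cells: a = 1384, b = 802, c = 1507, d = 2251.
OR = (a·d)/(b·c) = (1384 × 2251) / (802 × 1507) = 3115384 / 1208614 = 2.57765
The odds of 7-day retention are about 2.58 times as high in the tutorial group.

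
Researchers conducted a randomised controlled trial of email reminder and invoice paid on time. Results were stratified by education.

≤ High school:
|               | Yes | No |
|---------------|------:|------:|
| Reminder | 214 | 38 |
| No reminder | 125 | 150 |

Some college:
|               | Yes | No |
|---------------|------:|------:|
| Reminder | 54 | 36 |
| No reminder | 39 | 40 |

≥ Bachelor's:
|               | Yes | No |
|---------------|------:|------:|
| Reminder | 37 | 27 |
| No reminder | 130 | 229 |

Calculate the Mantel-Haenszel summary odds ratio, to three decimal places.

OR_MH = Σ(aᵢdᵢ/nᵢ) / Σ(bᵢcᵢ/nᵢ), where nᵢ is the stratum total.
Stratum 1 (≤ High school): n = 527; a·d/n = 214·150/527 = 60.9108; b·c/n = 38·125/527 = 9.0133
Stratum 2 (Some college): n = 169; a·d/n = 54·40/169 = 12.7811; b·c/n = 36·39/169 = 8.3077
Stratum 3 (≥ Bachelor's): n = 423; a·d/n = 37·229/423 = 20.0307; b·c/n = 27·130/423 = 8.2979
OR_MH = (60.9108 + 12.7811 + 20.0307) / (9.0133 + 8.3077 + 8.2979) = 93.7226 / 25.6188 = 3.65835

3.658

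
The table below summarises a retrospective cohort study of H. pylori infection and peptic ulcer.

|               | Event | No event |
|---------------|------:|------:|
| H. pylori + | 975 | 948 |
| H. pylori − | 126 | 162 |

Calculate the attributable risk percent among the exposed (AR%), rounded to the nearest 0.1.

Cells: a = 975, b = 948, c = 126, d = 162.
Risk in exposed = 975/1923 = 0.50702; risk in unexposed = 126/288 = 0.43750.
RR = 0.50702/0.43750 = 1.15890
AR% = (RR − 1)/RR × 100 = (1.15890 − 1)/1.15890 × 100 = 13.7115%

13.7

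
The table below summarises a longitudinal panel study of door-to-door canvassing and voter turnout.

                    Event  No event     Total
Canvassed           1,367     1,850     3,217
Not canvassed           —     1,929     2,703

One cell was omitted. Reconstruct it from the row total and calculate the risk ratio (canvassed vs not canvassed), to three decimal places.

The missing cell is in the unexposed row: 2703 − 1929 = 774.
So a = 1367, b = 1850, c = 774, d = 1929.
RR = [a/(a+b)] / [c/(c+d)] = (1367/3217) / (774/2703) = 0.42493/0.28635 = 1.48396

1.484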